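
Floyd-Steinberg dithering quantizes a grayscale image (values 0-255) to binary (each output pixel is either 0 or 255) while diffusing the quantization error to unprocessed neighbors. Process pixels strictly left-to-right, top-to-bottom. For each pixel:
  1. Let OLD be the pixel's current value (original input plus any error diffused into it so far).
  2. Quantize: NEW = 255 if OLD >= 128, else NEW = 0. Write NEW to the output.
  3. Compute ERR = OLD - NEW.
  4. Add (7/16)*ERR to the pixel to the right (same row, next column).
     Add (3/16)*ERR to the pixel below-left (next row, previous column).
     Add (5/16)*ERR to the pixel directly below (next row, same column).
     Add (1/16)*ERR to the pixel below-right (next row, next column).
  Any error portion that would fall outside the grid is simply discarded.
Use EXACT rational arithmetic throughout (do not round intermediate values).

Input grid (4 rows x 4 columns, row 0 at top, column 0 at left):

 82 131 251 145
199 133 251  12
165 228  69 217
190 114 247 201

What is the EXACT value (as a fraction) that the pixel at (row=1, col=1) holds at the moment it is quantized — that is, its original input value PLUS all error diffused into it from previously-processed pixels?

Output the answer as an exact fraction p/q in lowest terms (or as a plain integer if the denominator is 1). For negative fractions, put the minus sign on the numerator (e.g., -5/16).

(0,0): OLD=82 → NEW=0, ERR=82
(0,1): OLD=1335/8 → NEW=255, ERR=-705/8
(0,2): OLD=27193/128 → NEW=255, ERR=-5447/128
(0,3): OLD=258831/2048 → NEW=0, ERR=258831/2048
(1,0): OLD=26637/128 → NEW=255, ERR=-6003/128
(1,1): OLD=84059/1024 → NEW=0, ERR=84059/1024
Target (1,1): original=133, with diffused error = 84059/1024

Answer: 84059/1024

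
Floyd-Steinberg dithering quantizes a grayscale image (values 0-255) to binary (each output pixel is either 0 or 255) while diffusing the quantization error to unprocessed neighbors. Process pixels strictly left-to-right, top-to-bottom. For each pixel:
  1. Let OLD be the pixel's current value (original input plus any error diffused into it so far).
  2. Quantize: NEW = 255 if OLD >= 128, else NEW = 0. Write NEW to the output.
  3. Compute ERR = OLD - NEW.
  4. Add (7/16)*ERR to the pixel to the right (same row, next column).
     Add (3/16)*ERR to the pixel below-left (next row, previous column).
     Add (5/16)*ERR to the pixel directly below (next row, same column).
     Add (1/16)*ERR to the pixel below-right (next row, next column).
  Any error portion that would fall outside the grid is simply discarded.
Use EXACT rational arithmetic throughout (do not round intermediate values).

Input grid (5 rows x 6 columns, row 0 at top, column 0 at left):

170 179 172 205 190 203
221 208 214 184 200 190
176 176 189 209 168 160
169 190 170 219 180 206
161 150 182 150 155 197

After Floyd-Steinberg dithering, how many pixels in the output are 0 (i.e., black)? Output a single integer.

(0,0): OLD=170 → NEW=255, ERR=-85
(0,1): OLD=2269/16 → NEW=255, ERR=-1811/16
(0,2): OLD=31355/256 → NEW=0, ERR=31355/256
(0,3): OLD=1059165/4096 → NEW=255, ERR=14685/4096
(0,4): OLD=12554635/65536 → NEW=255, ERR=-4157045/65536
(0,5): OLD=183761613/1048576 → NEW=255, ERR=-83625267/1048576
(1,0): OLD=44343/256 → NEW=255, ERR=-20937/256
(1,1): OLD=316417/2048 → NEW=255, ERR=-205823/2048
(1,2): OLD=13232021/65536 → NEW=255, ERR=-3479659/65536
(1,3): OLD=41327729/262144 → NEW=255, ERR=-25518991/262144
(1,4): OLD=2061231411/16777216 → NEW=0, ERR=2061231411/16777216
(1,5): OLD=57677131637/268435456 → NEW=255, ERR=-10773909643/268435456
(2,0): OLD=4312219/32768 → NEW=255, ERR=-4043621/32768
(2,1): OLD=79208153/1048576 → NEW=0, ERR=79208153/1048576
(2,2): OLD=3035368907/16777216 → NEW=255, ERR=-1242821173/16777216
(2,3): OLD=22265043251/134217728 → NEW=255, ERR=-11960477389/134217728
(2,4): OLD=660553159449/4294967296 → NEW=255, ERR=-434663501031/4294967296
(2,5): OLD=7618234240319/68719476736 → NEW=0, ERR=7618234240319/68719476736
(3,0): OLD=2425994603/16777216 → NEW=255, ERR=-1852195477/16777216
(3,1): OLD=19287611535/134217728 → NEW=255, ERR=-14937909105/134217728
(3,2): OLD=92525610461/1073741824 → NEW=0, ERR=92525610461/1073741824
(3,3): OLD=14104453392471/68719476736 → NEW=255, ERR=-3419013175209/68719476736
(3,4): OLD=77968429494263/549755813888 → NEW=255, ERR=-62219303047177/549755813888
(3,5): OLD=1625552482725401/8796093022208 → NEW=255, ERR=-617451237937639/8796093022208
(4,0): OLD=226843320933/2147483648 → NEW=0, ERR=226843320933/2147483648
(4,1): OLD=5864903915041/34359738368 → NEW=255, ERR=-2896829368799/34359738368
(4,2): OLD=171258451452179/1099511627776 → NEW=255, ERR=-109117013630701/1099511627776
(4,3): OLD=1322918164059775/17592186044416 → NEW=0, ERR=1322918164059775/17592186044416
(4,4): OLD=38353985250542447/281474976710656 → NEW=255, ERR=-33422133810674833/281474976710656
(4,5): OLD=522605708687087017/4503599627370496 → NEW=0, ERR=522605708687087017/4503599627370496
Output grid:
  Row 0: ##.###  (1 black, running=1)
  Row 1: ####.#  (1 black, running=2)
  Row 2: #.###.  (2 black, running=4)
  Row 3: ##.###  (1 black, running=5)
  Row 4: .##.#.  (3 black, running=8)

Answer: 8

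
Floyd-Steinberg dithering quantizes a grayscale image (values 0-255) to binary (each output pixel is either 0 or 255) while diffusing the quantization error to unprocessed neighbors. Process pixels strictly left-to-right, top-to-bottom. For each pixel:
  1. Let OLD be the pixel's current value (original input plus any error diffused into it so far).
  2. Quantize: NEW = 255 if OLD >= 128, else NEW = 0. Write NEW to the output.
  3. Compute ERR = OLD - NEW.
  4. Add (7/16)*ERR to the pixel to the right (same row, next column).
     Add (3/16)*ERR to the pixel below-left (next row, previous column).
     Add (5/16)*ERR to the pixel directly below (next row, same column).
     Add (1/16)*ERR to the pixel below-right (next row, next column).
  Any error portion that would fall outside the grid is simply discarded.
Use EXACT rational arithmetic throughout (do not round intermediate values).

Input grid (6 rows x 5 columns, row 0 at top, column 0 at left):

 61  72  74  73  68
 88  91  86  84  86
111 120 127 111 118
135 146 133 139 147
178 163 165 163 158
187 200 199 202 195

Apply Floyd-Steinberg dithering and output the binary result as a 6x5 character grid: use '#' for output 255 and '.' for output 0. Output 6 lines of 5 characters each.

Answer: .....
.##.#
#..#.
.##.#
#.##.
#####

Derivation:
(0,0): OLD=61 → NEW=0, ERR=61
(0,1): OLD=1579/16 → NEW=0, ERR=1579/16
(0,2): OLD=29997/256 → NEW=0, ERR=29997/256
(0,3): OLD=508987/4096 → NEW=0, ERR=508987/4096
(0,4): OLD=8019357/65536 → NEW=0, ERR=8019357/65536
(1,0): OLD=32145/256 → NEW=0, ERR=32145/256
(1,1): OLD=414839/2048 → NEW=255, ERR=-107401/2048
(1,2): OLD=8463427/65536 → NEW=255, ERR=-8248253/65536
(1,3): OLD=25699719/262144 → NEW=0, ERR=25699719/262144
(1,4): OLD=733570485/4194304 → NEW=255, ERR=-335977035/4194304
(2,0): OLD=4600845/32768 → NEW=255, ERR=-3754995/32768
(2,1): OLD=39559391/1048576 → NEW=0, ERR=39559391/1048576
(2,2): OLD=2001169245/16777216 → NEW=0, ERR=2001169245/16777216
(2,3): OLD=45885153223/268435456 → NEW=255, ERR=-22565888057/268435456
(2,4): OLD=267648785585/4294967296 → NEW=0, ERR=267648785585/4294967296
(3,0): OLD=1782803133/16777216 → NEW=0, ERR=1782803133/16777216
(3,1): OLD=29458450041/134217728 → NEW=255, ERR=-4767070599/134217728
(3,2): OLD=607014741507/4294967296 → NEW=255, ERR=-488201918973/4294967296
(3,3): OLD=705571059051/8589934592 → NEW=0, ERR=705571059051/8589934592
(3,4): OLD=27096903011767/137438953472 → NEW=255, ERR=-7950030123593/137438953472
(4,0): OLD=439263002867/2147483648 → NEW=255, ERR=-108345327373/2147483648
(4,1): OLD=7913500674035/68719476736 → NEW=0, ERR=7913500674035/68719476736
(4,2): OLD=212250735053981/1099511627776 → NEW=255, ERR=-68124730028899/1099511627776
(4,3): OLD=2526438278606835/17592186044416 → NEW=255, ERR=-1959569162719245/17592186044416
(4,4): OLD=27113052431085861/281474976710656 → NEW=0, ERR=27113052431085861/281474976710656
(5,0): OLD=212013924036537/1099511627776 → NEW=255, ERR=-68361541046343/1099511627776
(5,1): OLD=1706569738889963/8796093022208 → NEW=255, ERR=-536433981773077/8796093022208
(5,2): OLD=39200614902680771/281474976710656 → NEW=255, ERR=-32575504158536509/281474976710656
(5,3): OLD=147208072251851117/1125899906842624 → NEW=255, ERR=-139896403993018003/1125899906842624
(5,4): OLD=2950381503605546399/18014398509481984 → NEW=255, ERR=-1643290116312359521/18014398509481984
Row 0: .....
Row 1: .##.#
Row 2: #..#.
Row 3: .##.#
Row 4: #.##.
Row 5: #####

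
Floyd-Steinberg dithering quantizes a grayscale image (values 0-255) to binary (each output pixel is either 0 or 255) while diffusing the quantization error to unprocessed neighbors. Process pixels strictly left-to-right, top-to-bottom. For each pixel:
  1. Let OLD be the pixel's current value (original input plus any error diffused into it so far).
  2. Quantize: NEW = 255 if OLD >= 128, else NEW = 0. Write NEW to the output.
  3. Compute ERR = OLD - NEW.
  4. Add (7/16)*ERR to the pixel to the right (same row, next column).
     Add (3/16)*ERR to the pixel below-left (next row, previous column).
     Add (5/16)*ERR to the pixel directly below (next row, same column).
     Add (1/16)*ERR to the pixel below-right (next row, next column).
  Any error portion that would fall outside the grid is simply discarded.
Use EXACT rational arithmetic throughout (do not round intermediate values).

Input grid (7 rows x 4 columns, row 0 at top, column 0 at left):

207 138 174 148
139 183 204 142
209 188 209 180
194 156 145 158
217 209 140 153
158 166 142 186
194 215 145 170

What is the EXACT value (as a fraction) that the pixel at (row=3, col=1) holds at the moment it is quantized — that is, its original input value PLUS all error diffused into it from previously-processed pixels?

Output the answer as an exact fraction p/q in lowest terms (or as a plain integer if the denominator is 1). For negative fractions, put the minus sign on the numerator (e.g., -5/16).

(0,0): OLD=207 → NEW=255, ERR=-48
(0,1): OLD=117 → NEW=0, ERR=117
(0,2): OLD=3603/16 → NEW=255, ERR=-477/16
(0,3): OLD=34549/256 → NEW=255, ERR=-30731/256
(1,0): OLD=2335/16 → NEW=255, ERR=-1745/16
(1,1): OLD=20897/128 → NEW=255, ERR=-11743/128
(1,2): OLD=570781/4096 → NEW=255, ERR=-473699/4096
(1,3): OLD=3409627/65536 → NEW=0, ERR=3409627/65536
(2,0): OLD=323003/2048 → NEW=255, ERR=-199237/2048
(2,1): OLD=5784753/65536 → NEW=0, ERR=5784753/65536
(2,2): OLD=28245775/131072 → NEW=255, ERR=-5177585/131072
(2,3): OLD=360182167/2097152 → NEW=255, ERR=-174591593/2097152
(3,0): OLD=188900083/1048576 → NEW=255, ERR=-78486797/1048576
(3,1): OLD=2304346973/16777216 → NEW=255, ERR=-1973843107/16777216
Target (3,1): original=156, with diffused error = 2304346973/16777216

Answer: 2304346973/16777216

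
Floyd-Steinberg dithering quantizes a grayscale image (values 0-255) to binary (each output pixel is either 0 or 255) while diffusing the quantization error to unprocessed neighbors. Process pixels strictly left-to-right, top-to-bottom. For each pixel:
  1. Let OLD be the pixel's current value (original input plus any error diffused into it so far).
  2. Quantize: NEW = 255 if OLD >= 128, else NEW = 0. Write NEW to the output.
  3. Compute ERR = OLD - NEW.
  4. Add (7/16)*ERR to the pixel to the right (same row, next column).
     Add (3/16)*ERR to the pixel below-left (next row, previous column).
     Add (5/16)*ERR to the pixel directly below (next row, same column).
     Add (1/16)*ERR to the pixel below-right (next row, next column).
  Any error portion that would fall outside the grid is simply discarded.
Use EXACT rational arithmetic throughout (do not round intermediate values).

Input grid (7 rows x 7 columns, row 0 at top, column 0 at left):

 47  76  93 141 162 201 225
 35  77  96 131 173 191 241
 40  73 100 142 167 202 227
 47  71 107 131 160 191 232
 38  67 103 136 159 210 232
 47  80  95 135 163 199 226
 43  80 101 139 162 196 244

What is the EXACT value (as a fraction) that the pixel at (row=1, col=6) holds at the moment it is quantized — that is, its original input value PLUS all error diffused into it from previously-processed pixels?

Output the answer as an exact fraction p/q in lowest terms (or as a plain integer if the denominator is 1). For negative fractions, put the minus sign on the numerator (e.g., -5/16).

(0,0): OLD=47 → NEW=0, ERR=47
(0,1): OLD=1545/16 → NEW=0, ERR=1545/16
(0,2): OLD=34623/256 → NEW=255, ERR=-30657/256
(0,3): OLD=362937/4096 → NEW=0, ERR=362937/4096
(0,4): OLD=13157391/65536 → NEW=255, ERR=-3554289/65536
(0,5): OLD=185883753/1048576 → NEW=255, ERR=-81503127/1048576
(0,6): OLD=3204351711/16777216 → NEW=255, ERR=-1073838369/16777216
(1,0): OLD=17355/256 → NEW=0, ERR=17355/256
(1,1): OLD=240269/2048 → NEW=0, ERR=240269/2048
(1,2): OLD=8686993/65536 → NEW=255, ERR=-8024687/65536
(1,3): OLD=22928637/262144 → NEW=0, ERR=22928637/262144
(1,4): OLD=3108519575/16777216 → NEW=255, ERR=-1169670505/16777216
(1,5): OLD=16215907655/134217728 → NEW=0, ERR=16215907655/134217728
(1,6): OLD=577668977737/2147483648 → NEW=255, ERR=30060647497/2147483648
Target (1,6): original=241, with diffused error = 577668977737/2147483648

Answer: 577668977737/2147483648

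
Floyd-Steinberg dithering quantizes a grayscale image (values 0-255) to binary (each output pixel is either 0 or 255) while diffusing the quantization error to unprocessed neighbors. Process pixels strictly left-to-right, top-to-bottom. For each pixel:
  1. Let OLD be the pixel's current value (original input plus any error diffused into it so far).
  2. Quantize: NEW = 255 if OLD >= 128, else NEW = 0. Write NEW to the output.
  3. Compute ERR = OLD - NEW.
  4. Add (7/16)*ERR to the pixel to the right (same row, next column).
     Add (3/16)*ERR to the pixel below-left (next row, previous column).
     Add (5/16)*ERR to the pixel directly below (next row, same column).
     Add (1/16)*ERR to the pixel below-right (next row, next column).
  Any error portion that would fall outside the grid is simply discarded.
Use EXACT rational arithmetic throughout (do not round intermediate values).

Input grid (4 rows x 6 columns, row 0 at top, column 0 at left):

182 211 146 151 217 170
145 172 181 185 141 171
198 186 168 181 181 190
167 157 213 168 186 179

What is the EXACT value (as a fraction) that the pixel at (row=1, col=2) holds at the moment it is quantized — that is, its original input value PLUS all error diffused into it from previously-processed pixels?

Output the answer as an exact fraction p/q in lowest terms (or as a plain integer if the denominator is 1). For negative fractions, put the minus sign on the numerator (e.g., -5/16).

(0,0): OLD=182 → NEW=255, ERR=-73
(0,1): OLD=2865/16 → NEW=255, ERR=-1215/16
(0,2): OLD=28871/256 → NEW=0, ERR=28871/256
(0,3): OLD=820593/4096 → NEW=255, ERR=-223887/4096
(0,4): OLD=12654103/65536 → NEW=255, ERR=-4057577/65536
(0,5): OLD=149854881/1048576 → NEW=255, ERR=-117531999/1048576
(1,0): OLD=27635/256 → NEW=0, ERR=27635/256
(1,1): OLD=434341/2048 → NEW=255, ERR=-87899/2048
(1,2): OLD=11958409/65536 → NEW=255, ERR=-4753271/65536
Target (1,2): original=181, with diffused error = 11958409/65536

Answer: 11958409/65536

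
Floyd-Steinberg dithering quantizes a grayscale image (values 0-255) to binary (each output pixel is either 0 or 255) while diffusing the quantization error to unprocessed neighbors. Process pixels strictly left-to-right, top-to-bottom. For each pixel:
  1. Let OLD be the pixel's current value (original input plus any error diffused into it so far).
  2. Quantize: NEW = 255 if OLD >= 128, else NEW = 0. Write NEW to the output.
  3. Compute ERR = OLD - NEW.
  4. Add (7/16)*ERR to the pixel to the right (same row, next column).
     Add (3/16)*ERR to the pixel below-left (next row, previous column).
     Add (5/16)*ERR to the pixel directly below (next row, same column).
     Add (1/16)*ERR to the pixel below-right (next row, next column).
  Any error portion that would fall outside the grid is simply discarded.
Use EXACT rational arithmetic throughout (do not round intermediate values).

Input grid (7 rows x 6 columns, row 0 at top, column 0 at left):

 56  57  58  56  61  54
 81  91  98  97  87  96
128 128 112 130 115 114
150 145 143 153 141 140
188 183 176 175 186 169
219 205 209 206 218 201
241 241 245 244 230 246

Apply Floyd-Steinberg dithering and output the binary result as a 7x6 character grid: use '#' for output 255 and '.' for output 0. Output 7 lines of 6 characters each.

(0,0): OLD=56 → NEW=0, ERR=56
(0,1): OLD=163/2 → NEW=0, ERR=163/2
(0,2): OLD=2997/32 → NEW=0, ERR=2997/32
(0,3): OLD=49651/512 → NEW=0, ERR=49651/512
(0,4): OLD=847269/8192 → NEW=0, ERR=847269/8192
(0,5): OLD=13008771/131072 → NEW=0, ERR=13008771/131072
(1,0): OLD=3641/32 → NEW=0, ERR=3641/32
(1,1): OLD=47951/256 → NEW=255, ERR=-17329/256
(1,2): OLD=990651/8192 → NEW=0, ERR=990651/8192
(1,3): OLD=6732415/32768 → NEW=255, ERR=-1623425/32768
(1,4): OLD=256514813/2097152 → NEW=0, ERR=256514813/2097152
(1,5): OLD=6274431707/33554432 → NEW=255, ERR=-2281948453/33554432
(2,0): OLD=617941/4096 → NEW=255, ERR=-426539/4096
(2,1): OLD=11937079/131072 → NEW=0, ERR=11937079/131072
(2,2): OLD=369339109/2097152 → NEW=255, ERR=-165434651/2097152
(2,3): OLD=1853844349/16777216 → NEW=0, ERR=1853844349/16777216
(2,4): OLD=99706928247/536870912 → NEW=255, ERR=-37195154313/536870912
(2,5): OLD=601998379185/8589934592 → NEW=0, ERR=601998379185/8589934592
(3,0): OLD=282137797/2097152 → NEW=255, ERR=-252635963/2097152
(3,1): OLD=1668607649/16777216 → NEW=0, ERR=1668607649/16777216
(3,2): OLD=25269308435/134217728 → NEW=255, ERR=-8956212205/134217728
(3,3): OLD=1206164413081/8589934592 → NEW=255, ERR=-984268907879/8589934592
(3,4): OLD=6134280591801/68719476736 → NEW=0, ERR=6134280591801/68719476736
(3,5): OLD=216190547446583/1099511627776 → NEW=255, ERR=-64184917636297/1099511627776
(4,0): OLD=45366250155/268435456 → NEW=255, ERR=-23084791125/268435456
(4,1): OLD=671799412719/4294967296 → NEW=255, ERR=-423417247761/4294967296
(4,2): OLD=13296946829469/137438953472 → NEW=0, ERR=13296946829469/137438953472
(4,3): OLD=426800707150449/2199023255552 → NEW=255, ERR=-133950223015311/2199023255552
(4,4): OLD=5951044195868929/35184372088832 → NEW=255, ERR=-3020970686783231/35184372088832
(4,5): OLD=66862912161913703/562949953421312 → NEW=0, ERR=66862912161913703/562949953421312
(5,0): OLD=11932530371901/68719476736 → NEW=255, ERR=-5590936195779/68719476736
(5,1): OLD=332851328437901/2199023255552 → NEW=255, ERR=-227899601727859/2199023255552
(5,2): OLD=3101676000464415/17592186044416 → NEW=255, ERR=-1384331440861665/17592186044416
(5,3): OLD=80212138719496453/562949953421312 → NEW=255, ERR=-63340099402938107/562949953421312
(5,4): OLD=180601070770516565/1125899906842624 → NEW=255, ERR=-106503405474352555/1125899906842624
(5,5): OLD=3447328321727484537/18014398509481984 → NEW=255, ERR=-1146343298190421383/18014398509481984
(6,0): OLD=6901185076900295/35184372088832 → NEW=255, ERR=-2070829805751865/35184372088832
(6,1): OLD=91774614018635579/562949953421312 → NEW=255, ERR=-51777624103798981/562949953421312
(6,2): OLD=343616205473984387/2251799813685248 → NEW=255, ERR=-230592747015753853/2251799813685248
(6,3): OLD=5093860398181760631/36028797018963968 → NEW=255, ERR=-4093482841654051209/36028797018963968
(6,4): OLD=75959222111382067831/576460752303423488 → NEW=255, ERR=-71038269725990921609/576460752303423488
(6,5): OLD=1533736961671002468065/9223372036854775808 → NEW=255, ERR=-818222907726965362975/9223372036854775808
Row 0: ......
Row 1: .#.#.#
Row 2: #.#.#.
Row 3: #.##.#
Row 4: ##.##.
Row 5: ######
Row 6: ######

Answer: ......
.#.#.#
#.#.#.
#.##.#
##.##.
######
######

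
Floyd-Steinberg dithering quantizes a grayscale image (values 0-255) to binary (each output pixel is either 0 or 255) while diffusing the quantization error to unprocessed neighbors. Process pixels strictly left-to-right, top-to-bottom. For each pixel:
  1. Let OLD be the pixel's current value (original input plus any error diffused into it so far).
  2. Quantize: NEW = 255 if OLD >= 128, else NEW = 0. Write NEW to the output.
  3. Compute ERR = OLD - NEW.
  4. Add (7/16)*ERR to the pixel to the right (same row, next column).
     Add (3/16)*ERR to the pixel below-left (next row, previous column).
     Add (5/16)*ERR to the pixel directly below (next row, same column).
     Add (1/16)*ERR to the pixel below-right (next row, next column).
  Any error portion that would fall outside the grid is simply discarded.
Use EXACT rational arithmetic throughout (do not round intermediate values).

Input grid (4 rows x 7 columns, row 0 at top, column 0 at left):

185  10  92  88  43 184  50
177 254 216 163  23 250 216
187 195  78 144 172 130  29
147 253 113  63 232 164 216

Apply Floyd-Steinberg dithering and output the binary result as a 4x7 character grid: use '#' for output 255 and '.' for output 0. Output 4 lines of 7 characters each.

(0,0): OLD=185 → NEW=255, ERR=-70
(0,1): OLD=-165/8 → NEW=0, ERR=-165/8
(0,2): OLD=10621/128 → NEW=0, ERR=10621/128
(0,3): OLD=254571/2048 → NEW=0, ERR=254571/2048
(0,4): OLD=3191021/32768 → NEW=0, ERR=3191021/32768
(0,5): OLD=118806139/524288 → NEW=255, ERR=-14887301/524288
(0,6): OLD=315219293/8388608 → NEW=0, ERR=315219293/8388608
(1,0): OLD=19361/128 → NEW=255, ERR=-13279/128
(1,1): OLD=218471/1024 → NEW=255, ERR=-42649/1024
(1,2): OLD=8051955/32768 → NEW=255, ERR=-303885/32768
(1,3): OLD=28997367/131072 → NEW=255, ERR=-4425993/131072
(1,4): OLD=344800133/8388608 → NEW=0, ERR=344800133/8388608
(1,5): OLD=18269804053/67108864 → NEW=255, ERR=1157043733/67108864
(1,6): OLD=250730737307/1073741824 → NEW=255, ERR=-23073427813/1073741824
(2,0): OLD=2404701/16384 → NEW=255, ERR=-1773219/16384
(2,1): OLD=66276175/524288 → NEW=0, ERR=66276175/524288
(2,2): OLD=1018985645/8388608 → NEW=0, ERR=1018985645/8388608
(2,3): OLD=13000270213/67108864 → NEW=255, ERR=-4112490107/67108864
(2,4): OLD=85446595541/536870912 → NEW=255, ERR=-51455487019/536870912
(2,5): OLD=1580483807879/17179869184 → NEW=0, ERR=1580483807879/17179869184
(2,6): OLD=17485174927137/274877906944 → NEW=0, ERR=17485174927137/274877906944
(3,0): OLD=1148238861/8388608 → NEW=255, ERR=-990856179/8388608
(3,1): OLD=17236127369/67108864 → NEW=255, ERR=123367049/67108864
(3,2): OLD=79550850667/536870912 → NEW=255, ERR=-57351231893/536870912
(3,3): OLD=-28485932003/2147483648 → NEW=0, ERR=-28485932003/2147483648
(3,4): OLD=57632238252045/274877906944 → NEW=255, ERR=-12461628018675/274877906944
(3,5): OLD=393298625874167/2199023255552 → NEW=255, ERR=-167452304291593/2199023255552
(3,6): OLD=7329367165640553/35184372088832 → NEW=255, ERR=-1642647717011607/35184372088832
Row 0: #....#.
Row 1: ####.##
Row 2: #..##..
Row 3: ###.###

Answer: #....#.
####.##
#..##..
###.###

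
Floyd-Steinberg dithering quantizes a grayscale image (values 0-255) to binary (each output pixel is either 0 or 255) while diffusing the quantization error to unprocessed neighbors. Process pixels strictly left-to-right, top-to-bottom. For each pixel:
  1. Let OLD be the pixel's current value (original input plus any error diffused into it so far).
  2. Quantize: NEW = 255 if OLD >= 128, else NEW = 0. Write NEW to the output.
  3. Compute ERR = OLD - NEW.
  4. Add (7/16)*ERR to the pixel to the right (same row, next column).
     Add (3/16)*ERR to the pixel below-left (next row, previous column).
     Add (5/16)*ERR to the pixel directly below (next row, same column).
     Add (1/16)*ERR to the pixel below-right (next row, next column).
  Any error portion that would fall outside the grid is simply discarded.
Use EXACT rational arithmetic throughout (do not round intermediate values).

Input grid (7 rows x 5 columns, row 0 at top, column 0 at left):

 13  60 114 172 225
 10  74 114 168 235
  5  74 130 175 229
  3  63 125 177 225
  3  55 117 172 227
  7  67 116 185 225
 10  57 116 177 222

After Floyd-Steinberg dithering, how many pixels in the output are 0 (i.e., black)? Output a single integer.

Answer: 18

Derivation:
(0,0): OLD=13 → NEW=0, ERR=13
(0,1): OLD=1051/16 → NEW=0, ERR=1051/16
(0,2): OLD=36541/256 → NEW=255, ERR=-28739/256
(0,3): OLD=503339/4096 → NEW=0, ERR=503339/4096
(0,4): OLD=18268973/65536 → NEW=255, ERR=1557293/65536
(1,0): OLD=6753/256 → NEW=0, ERR=6753/256
(1,1): OLD=175783/2048 → NEW=0, ERR=175783/2048
(1,2): OLD=9412019/65536 → NEW=255, ERR=-7299661/65536
(1,3): OLD=40661239/262144 → NEW=255, ERR=-26185481/262144
(1,4): OLD=865722629/4194304 → NEW=255, ERR=-203824891/4194304
(2,0): OLD=961309/32768 → NEW=0, ERR=961309/32768
(2,1): OLD=99008015/1048576 → NEW=0, ERR=99008015/1048576
(2,2): OLD=2065896429/16777216 → NEW=0, ERR=2065896429/16777216
(2,3): OLD=48743513975/268435456 → NEW=255, ERR=-19707527305/268435456
(2,4): OLD=753556921985/4294967296 → NEW=255, ERR=-341659738495/4294967296
(3,0): OLD=501165133/16777216 → NEW=0, ERR=501165133/16777216
(3,1): OLD=17515055177/134217728 → NEW=255, ERR=-16710465463/134217728
(3,2): OLD=434419579763/4294967296 → NEW=0, ERR=434419579763/4294967296
(3,3): OLD=1641446565819/8589934592 → NEW=255, ERR=-548986755141/8589934592
(3,4): OLD=23033618986503/137438953472 → NEW=255, ERR=-12013314148857/137438953472
(4,0): OLD=-23642340125/2147483648 → NEW=0, ERR=-23642340125/2147483648
(4,1): OLD=2206460997987/68719476736 → NEW=0, ERR=2206460997987/68719476736
(4,2): OLD=157110213376301/1099511627776 → NEW=255, ERR=-123265251706579/1099511627776
(4,3): OLD=1634539587250019/17592186044416 → NEW=0, ERR=1634539587250019/17592186044416
(4,4): OLD=66523750894271797/281474976710656 → NEW=255, ERR=-5252368166945483/281474976710656
(5,0): OLD=10533189968393/1099511627776 → NEW=0, ERR=10533189968393/1099511627776
(5,1): OLD=523512520664923/8796093022208 → NEW=0, ERR=523512520664923/8796093022208
(5,2): OLD=35587525228453427/281474976710656 → NEW=0, ERR=35587525228453427/281474976710656
(5,3): OLD=291432191426249149/1125899906842624 → NEW=255, ERR=4327715181380029/1125899906842624
(5,4): OLD=4083096841148198159/18014398509481984 → NEW=255, ERR=-510574778769707761/18014398509481984
(6,0): OLD=3399240044283769/140737488355328 → NEW=0, ERR=3399240044283769/140737488355328
(6,1): OLD=497515615003747607/4503599627370496 → NEW=0, ERR=497515615003747607/4503599627370496
(6,2): OLD=15008263224459148909/72057594037927936 → NEW=255, ERR=-3366423255212474771/72057594037927936
(6,3): OLD=184870521500213784815/1152921504606846976 → NEW=255, ERR=-109124462174532194065/1152921504606846976
(6,4): OLD=3172353600281221766473/18446744073709551616 → NEW=255, ERR=-1531566138514713895607/18446744073709551616
Output grid:
  Row 0: ..#.#  (3 black, running=3)
  Row 1: ..###  (2 black, running=5)
  Row 2: ...##  (3 black, running=8)
  Row 3: .#.##  (2 black, running=10)
  Row 4: ..#.#  (3 black, running=13)
  Row 5: ...##  (3 black, running=16)
  Row 6: ..###  (2 black, running=18)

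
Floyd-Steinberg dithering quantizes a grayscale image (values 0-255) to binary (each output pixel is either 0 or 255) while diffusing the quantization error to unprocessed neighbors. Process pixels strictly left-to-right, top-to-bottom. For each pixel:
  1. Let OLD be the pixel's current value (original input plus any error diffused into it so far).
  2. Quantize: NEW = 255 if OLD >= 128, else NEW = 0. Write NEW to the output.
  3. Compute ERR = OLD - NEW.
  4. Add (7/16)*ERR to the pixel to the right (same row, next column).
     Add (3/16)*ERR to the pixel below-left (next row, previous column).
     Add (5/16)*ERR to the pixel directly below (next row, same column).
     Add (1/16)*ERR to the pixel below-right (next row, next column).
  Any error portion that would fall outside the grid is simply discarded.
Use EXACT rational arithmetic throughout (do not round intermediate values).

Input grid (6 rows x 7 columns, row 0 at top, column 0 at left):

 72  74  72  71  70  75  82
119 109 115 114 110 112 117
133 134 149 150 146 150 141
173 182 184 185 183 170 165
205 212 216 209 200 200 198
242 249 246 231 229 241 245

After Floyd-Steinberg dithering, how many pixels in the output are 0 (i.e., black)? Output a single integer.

(0,0): OLD=72 → NEW=0, ERR=72
(0,1): OLD=211/2 → NEW=0, ERR=211/2
(0,2): OLD=3781/32 → NEW=0, ERR=3781/32
(0,3): OLD=62819/512 → NEW=0, ERR=62819/512
(0,4): OLD=1013173/8192 → NEW=0, ERR=1013173/8192
(0,5): OLD=16922611/131072 → NEW=255, ERR=-16500749/131072
(0,6): OLD=56461221/2097152 → NEW=0, ERR=56461221/2097152
(1,0): OLD=5161/32 → NEW=255, ERR=-2999/32
(1,1): OLD=32671/256 → NEW=0, ERR=32671/256
(1,2): OLD=1944427/8192 → NEW=255, ERR=-144533/8192
(1,3): OLD=5740863/32768 → NEW=255, ERR=-2614977/32768
(1,4): OLD=205100621/2097152 → NEW=0, ERR=205100621/2097152
(1,5): OLD=2151248381/16777216 → NEW=255, ERR=-2126941699/16777216
(1,6): OLD=16664709427/268435456 → NEW=0, ERR=16664709427/268435456
(2,0): OLD=522821/4096 → NEW=0, ERR=522821/4096
(2,1): OLD=28909159/131072 → NEW=255, ERR=-4514201/131072
(2,2): OLD=254661429/2097152 → NEW=0, ERR=254661429/2097152
(2,3): OLD=3278651789/16777216 → NEW=255, ERR=-999538291/16777216
(2,4): OLD=16339570029/134217728 → NEW=0, ERR=16339570029/134217728
(2,5): OLD=779090746655/4294967296 → NEW=255, ERR=-316125913825/4294967296
(2,6): OLD=8265244502217/68719476736 → NEW=0, ERR=8265244502217/68719476736
(3,0): OLD=432916053/2097152 → NEW=255, ERR=-101857707/2097152
(3,1): OLD=3032217617/16777216 → NEW=255, ERR=-1245972463/16777216
(3,2): OLD=23640170611/134217728 → NEW=255, ERR=-10585350029/134217728
(3,3): OLD=87130633645/536870912 → NEW=255, ERR=-49771448915/536870912
(3,4): OLD=11198534764117/68719476736 → NEW=255, ERR=-6324931803563/68719476736
(3,5): OLD=75256987176239/549755813888 → NEW=255, ERR=-64930745365201/549755813888
(3,6): OLD=1286985794226993/8796093022208 → NEW=255, ERR=-956017926436047/8796093022208
(4,0): OLD=47217042811/268435456 → NEW=255, ERR=-21233998469/268435456
(4,1): OLD=585667393759/4294967296 → NEW=255, ERR=-509549266721/4294967296
(4,2): OLD=8069422378801/68719476736 → NEW=0, ERR=8069422378801/68719476736
(4,3): OLD=115017832462827/549755813888 → NEW=255, ERR=-25169900078613/549755813888
(4,4): OLD=542136915982113/4398046511104 → NEW=0, ERR=542136915982113/4398046511104
(4,5): OLD=26865309815434897/140737488355328 → NEW=255, ERR=-9022749715173743/140737488355328
(4,6): OLD=289593410175087687/2251799813685248 → NEW=255, ERR=-284615542314650553/2251799813685248
(5,0): OLD=13402745692429/68719476736 → NEW=255, ERR=-4120720875251/68719476736
(5,1): OLD=111470885690063/549755813888 → NEW=255, ERR=-28716846851377/549755813888
(5,2): OLD=1072432922139721/4398046511104 → NEW=255, ERR=-49068938191799/4398046511104
(5,3): OLD=8523877557371437/35184372088832 → NEW=255, ERR=-448137325280723/35184372088832
(5,4): OLD=556344475217553471/2251799813685248 → NEW=255, ERR=-17864477272184769/2251799813685248
(5,5): OLD=3629898118745006831/18014398509481984 → NEW=255, ERR=-963773501172899089/18014398509481984
(5,6): OLD=51330493992830822433/288230376151711744 → NEW=255, ERR=-22168251925855672287/288230376151711744
Output grid:
  Row 0: .....#.  (6 black, running=6)
  Row 1: #.##.#.  (3 black, running=9)
  Row 2: .#.#.#.  (4 black, running=13)
  Row 3: #######  (0 black, running=13)
  Row 4: ##.#.##  (2 black, running=15)
  Row 5: #######  (0 black, running=15)

Answer: 15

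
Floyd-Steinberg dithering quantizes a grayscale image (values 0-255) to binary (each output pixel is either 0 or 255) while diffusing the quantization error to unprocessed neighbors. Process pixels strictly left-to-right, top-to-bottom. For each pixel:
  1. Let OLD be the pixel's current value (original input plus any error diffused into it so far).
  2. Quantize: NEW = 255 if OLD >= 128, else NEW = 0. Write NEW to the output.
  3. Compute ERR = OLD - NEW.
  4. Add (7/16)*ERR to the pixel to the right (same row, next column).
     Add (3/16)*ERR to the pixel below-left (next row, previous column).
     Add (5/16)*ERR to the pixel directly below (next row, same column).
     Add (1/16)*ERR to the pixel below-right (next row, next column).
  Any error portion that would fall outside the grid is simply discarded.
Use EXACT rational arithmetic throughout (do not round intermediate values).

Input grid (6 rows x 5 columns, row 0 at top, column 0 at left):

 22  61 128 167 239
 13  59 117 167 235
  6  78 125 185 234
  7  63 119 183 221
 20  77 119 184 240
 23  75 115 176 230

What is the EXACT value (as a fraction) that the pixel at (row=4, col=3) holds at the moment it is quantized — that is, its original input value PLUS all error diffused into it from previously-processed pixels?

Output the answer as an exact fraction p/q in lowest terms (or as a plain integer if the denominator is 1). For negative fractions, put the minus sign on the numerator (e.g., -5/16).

(0,0): OLD=22 → NEW=0, ERR=22
(0,1): OLD=565/8 → NEW=0, ERR=565/8
(0,2): OLD=20339/128 → NEW=255, ERR=-12301/128
(0,3): OLD=255909/2048 → NEW=0, ERR=255909/2048
(0,4): OLD=9622915/32768 → NEW=255, ERR=1267075/32768
(1,0): OLD=4239/128 → NEW=0, ERR=4239/128
(1,1): OLD=80809/1024 → NEW=0, ERR=80809/1024
(1,2): OLD=4893469/32768 → NEW=255, ERR=-3462371/32768
(1,3): OLD=21111097/131072 → NEW=255, ERR=-12312263/131072
(1,4): OLD=448364555/2097152 → NEW=255, ERR=-86409205/2097152
(2,0): OLD=510291/16384 → NEW=0, ERR=510291/16384
(2,1): OLD=51666049/524288 → NEW=0, ERR=51666049/524288
(2,2): OLD=1026875715/8388608 → NEW=0, ERR=1026875715/8388608
(2,3): OLD=26155208089/134217728 → NEW=255, ERR=-8070312551/134217728
(2,4): OLD=405760282863/2147483648 → NEW=255, ERR=-141848047377/2147483648
(3,0): OLD=295364963/8388608 → NEW=0, ERR=295364963/8388608
(3,1): OLD=8999225831/67108864 → NEW=255, ERR=-8113534489/67108864
(3,2): OLD=213126699357/2147483648 → NEW=0, ERR=213126699357/2147483648
(3,3): OLD=871428756709/4294967296 → NEW=255, ERR=-223787903771/4294967296
(3,4): OLD=11943758556857/68719476736 → NEW=255, ERR=-5579708010823/68719476736
(4,0): OLD=8948831533/1073741824 → NEW=0, ERR=8948831533/1073741824
(4,1): OLD=2187811506157/34359738368 → NEW=0, ERR=2187811506157/34359738368
(4,2): OLD=88260718995459/549755813888 → NEW=255, ERR=-51927013545981/549755813888
(4,3): OLD=1032415205626605/8796093022208 → NEW=0, ERR=1032415205626605/8796093022208
Target (4,3): original=184, with diffused error = 1032415205626605/8796093022208

Answer: 1032415205626605/8796093022208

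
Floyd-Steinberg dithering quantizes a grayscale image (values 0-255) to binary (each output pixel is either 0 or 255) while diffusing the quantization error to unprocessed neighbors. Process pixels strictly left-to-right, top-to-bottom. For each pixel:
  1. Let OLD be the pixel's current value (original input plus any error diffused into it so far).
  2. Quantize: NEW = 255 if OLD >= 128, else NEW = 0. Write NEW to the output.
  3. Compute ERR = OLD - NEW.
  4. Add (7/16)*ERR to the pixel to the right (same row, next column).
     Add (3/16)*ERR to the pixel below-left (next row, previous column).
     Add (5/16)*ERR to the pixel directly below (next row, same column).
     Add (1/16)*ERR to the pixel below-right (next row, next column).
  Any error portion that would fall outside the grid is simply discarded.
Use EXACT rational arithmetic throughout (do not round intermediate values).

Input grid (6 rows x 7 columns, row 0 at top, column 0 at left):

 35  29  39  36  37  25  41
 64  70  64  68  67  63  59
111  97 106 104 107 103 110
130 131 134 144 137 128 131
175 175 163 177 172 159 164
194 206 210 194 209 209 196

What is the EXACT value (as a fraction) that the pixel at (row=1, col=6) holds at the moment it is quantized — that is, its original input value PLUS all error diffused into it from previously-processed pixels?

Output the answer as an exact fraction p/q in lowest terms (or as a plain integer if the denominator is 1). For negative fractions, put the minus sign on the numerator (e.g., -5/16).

Answer: 225185107845/2147483648

Derivation:
(0,0): OLD=35 → NEW=0, ERR=35
(0,1): OLD=709/16 → NEW=0, ERR=709/16
(0,2): OLD=14947/256 → NEW=0, ERR=14947/256
(0,3): OLD=252085/4096 → NEW=0, ERR=252085/4096
(0,4): OLD=4189427/65536 → NEW=0, ERR=4189427/65536
(0,5): OLD=55540389/1048576 → NEW=0, ERR=55540389/1048576
(0,6): OLD=1076648579/16777216 → NEW=0, ERR=1076648579/16777216
(1,0): OLD=21311/256 → NEW=0, ERR=21311/256
(1,1): OLD=273209/2048 → NEW=255, ERR=-249031/2048
(1,2): OLD=2841389/65536 → NEW=0, ERR=2841389/65536
(1,3): OLD=31938601/262144 → NEW=0, ERR=31938601/262144
(1,4): OLD=2584663387/16777216 → NEW=255, ERR=-1693526693/16777216
(1,5): OLD=6901208523/134217728 → NEW=0, ERR=6901208523/134217728
(1,6): OLD=225185107845/2147483648 → NEW=0, ERR=225185107845/2147483648
Target (1,6): original=59, with diffused error = 225185107845/2147483648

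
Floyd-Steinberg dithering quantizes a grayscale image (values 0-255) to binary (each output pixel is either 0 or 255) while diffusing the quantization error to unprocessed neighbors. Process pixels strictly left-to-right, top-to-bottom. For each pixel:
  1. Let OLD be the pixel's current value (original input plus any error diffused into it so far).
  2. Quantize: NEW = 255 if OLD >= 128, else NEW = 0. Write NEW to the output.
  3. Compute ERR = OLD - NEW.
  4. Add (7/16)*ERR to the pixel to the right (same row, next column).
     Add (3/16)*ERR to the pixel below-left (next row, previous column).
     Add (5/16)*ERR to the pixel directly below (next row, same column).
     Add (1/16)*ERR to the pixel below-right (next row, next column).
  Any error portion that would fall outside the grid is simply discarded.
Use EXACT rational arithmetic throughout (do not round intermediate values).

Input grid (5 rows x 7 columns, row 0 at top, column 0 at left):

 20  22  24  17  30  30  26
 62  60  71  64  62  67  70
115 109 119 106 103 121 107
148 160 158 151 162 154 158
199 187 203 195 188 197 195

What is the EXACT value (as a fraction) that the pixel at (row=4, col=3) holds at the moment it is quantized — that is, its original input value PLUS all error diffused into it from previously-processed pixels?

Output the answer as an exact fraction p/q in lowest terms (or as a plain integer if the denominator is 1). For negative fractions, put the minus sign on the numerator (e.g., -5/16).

Answer: 196382238064339/1099511627776

Derivation:
(0,0): OLD=20 → NEW=0, ERR=20
(0,1): OLD=123/4 → NEW=0, ERR=123/4
(0,2): OLD=2397/64 → NEW=0, ERR=2397/64
(0,3): OLD=34187/1024 → NEW=0, ERR=34187/1024
(0,4): OLD=730829/16384 → NEW=0, ERR=730829/16384
(0,5): OLD=12980123/262144 → NEW=0, ERR=12980123/262144
(0,6): OLD=199912765/4194304 → NEW=0, ERR=199912765/4194304
(1,0): OLD=4737/64 → NEW=0, ERR=4737/64
(1,1): OLD=56455/512 → NEW=0, ERR=56455/512
(1,2): OLD=2279443/16384 → NEW=255, ERR=-1898477/16384
(1,3): OLD=2257239/65536 → NEW=0, ERR=2257239/65536
(1,4): OLD=429408101/4194304 → NEW=0, ERR=429408101/4194304
(1,5): OLD=4663695477/33554432 → NEW=255, ERR=-3892684683/33554432
(1,6): OLD=19990137403/536870912 → NEW=0, ERR=19990137403/536870912
(2,0): OLD=1300925/8192 → NEW=255, ERR=-788035/8192
(2,1): OLD=22091247/262144 → NEW=0, ERR=22091247/262144
(2,2): OLD=557874573/4194304 → NEW=255, ERR=-511672947/4194304
(2,3): OLD=2528179813/33554432 → NEW=0, ERR=2528179813/33554432
(2,4): OLD=39824469493/268435456 → NEW=255, ERR=-28626571787/268435456
(2,5): OLD=442129955111/8589934592 → NEW=0, ERR=442129955111/8589934592
(2,6): OLD=18403561420673/137438953472 → NEW=255, ERR=-16643371714687/137438953472
(3,0): OLD=560945133/4194304 → NEW=255, ERR=-508602387/4194304
(3,1): OLD=3503004265/33554432 → NEW=0, ERR=3503004265/33554432
(3,2): OLD=49645967563/268435456 → NEW=255, ERR=-18805073717/268435456
(3,3): OLD=124851238557/1073741824 → NEW=0, ERR=124851238557/1073741824
(3,4): OLD=26650132233197/137438953472 → NEW=255, ERR=-8396800902163/137438953472
(3,5): OLD=125327725774871/1099511627776 → NEW=0, ERR=125327725774871/1099511627776
(3,6): OLD=3047717241108553/17592186044416 → NEW=255, ERR=-1438290200217527/17592186044416
(4,0): OLD=97002228803/536870912 → NEW=255, ERR=-39899853757/536870912
(4,1): OLD=1429327585767/8589934592 → NEW=255, ERR=-761105735193/8589934592
(4,2): OLD=23456754430953/137438953472 → NEW=255, ERR=-11590178704407/137438953472
(4,3): OLD=196382238064339/1099511627776 → NEW=255, ERR=-83993227018541/1099511627776
Target (4,3): original=195, with diffused error = 196382238064339/1099511627776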